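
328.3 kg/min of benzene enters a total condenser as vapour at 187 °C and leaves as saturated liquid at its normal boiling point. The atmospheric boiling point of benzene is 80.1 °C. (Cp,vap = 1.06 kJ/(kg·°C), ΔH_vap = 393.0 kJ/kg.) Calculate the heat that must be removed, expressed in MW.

vapour 187→80.1 °C: -113.31 kJ/kg
condensation at 80.1 °C: -393 kJ/kg
Δh = -113.31 + -393 = -506.31 kJ/kg
Q = ṁ·Δh = 328.3 kg/min × -506.31 kJ/kg = -166220 kJ/min
|Q| = 2770.4 kW = 2.7704 MW

Q_c = 2.77 MW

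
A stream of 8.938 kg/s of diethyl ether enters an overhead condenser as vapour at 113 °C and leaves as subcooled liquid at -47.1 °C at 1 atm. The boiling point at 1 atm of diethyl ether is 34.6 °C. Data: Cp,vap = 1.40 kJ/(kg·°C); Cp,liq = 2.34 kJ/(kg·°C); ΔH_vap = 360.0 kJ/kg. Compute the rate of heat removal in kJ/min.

Q_c = 354000 kJ/min

vapour 113→34.6 °C: -109.76 kJ/kg
condensation at 34.6 °C: -360 kJ/kg
liquid 34.6→-47.1 °C: -191.18 kJ/kg
Δh = -109.76 + -360 + -191.18 = -660.94 kJ/kg
Q = ṁ·Δh = 8.938 kg/s × -660.94 kJ/kg = -5907.5 kJ/s
|Q| = 5907.5 kW = 354450 kJ/min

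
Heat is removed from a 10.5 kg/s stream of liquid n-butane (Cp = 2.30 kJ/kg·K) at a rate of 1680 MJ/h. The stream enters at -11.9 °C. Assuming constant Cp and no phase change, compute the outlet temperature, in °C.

T_out = -31.2 °C

Q = 1680 MJ/h = 466.67 kJ/s
ΔT = Q/(ṁ·Cp) = 466.67/(10.5×2.30) = 19.324 K
T_out = -11.9 − 19.324 = -31.224 °C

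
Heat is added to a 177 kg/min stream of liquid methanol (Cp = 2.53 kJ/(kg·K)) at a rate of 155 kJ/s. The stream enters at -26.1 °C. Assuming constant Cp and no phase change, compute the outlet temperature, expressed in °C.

T_out = -5.33 °C

Q = 155 kJ/s = 9300 kJ/min
ΔT = Q/(ṁ·Cp) = 9300/(177×2.53) = 20.768 K
T_out = -26.1 + 20.768 = -5.3323 °C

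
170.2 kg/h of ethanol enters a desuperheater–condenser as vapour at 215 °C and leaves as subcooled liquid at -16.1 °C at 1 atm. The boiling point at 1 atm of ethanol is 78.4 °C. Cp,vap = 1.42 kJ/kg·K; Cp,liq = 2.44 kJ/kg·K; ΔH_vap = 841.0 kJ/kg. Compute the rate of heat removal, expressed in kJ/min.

Q_c = 3590 kJ/min

vapour 215→78.4 °C: -193.97 kJ/kg
condensation at 78.4 °C: -841 kJ/kg
liquid 78.4→-16.1 °C: -230.58 kJ/kg
Δh = -193.97 + -841 + -230.58 = -1265.6 kJ/kg
Q = ṁ·Δh = 170.2 kg/h × -1265.6 kJ/kg = -215400 kJ/h
|Q| = 59.832 kW = 3589.9 kJ/min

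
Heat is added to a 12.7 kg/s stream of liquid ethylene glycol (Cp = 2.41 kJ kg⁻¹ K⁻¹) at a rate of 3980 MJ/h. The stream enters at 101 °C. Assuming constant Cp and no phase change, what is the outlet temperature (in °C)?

Q = 3980 MJ/h = 1105.6 kJ/s
ΔT = Q/(ṁ·Cp) = 1105.6/(12.7×2.41) = 36.121 K
T_out = 101 + 36.121 = 137.12 °C

T_out = 137 °C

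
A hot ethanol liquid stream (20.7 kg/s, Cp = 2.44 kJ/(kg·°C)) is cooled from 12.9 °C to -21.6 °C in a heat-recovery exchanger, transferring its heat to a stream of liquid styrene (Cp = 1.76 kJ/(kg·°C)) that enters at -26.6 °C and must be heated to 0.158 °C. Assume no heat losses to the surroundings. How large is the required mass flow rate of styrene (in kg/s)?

ṁ_c = 37.0 kg/s

Heat released by hot stream: Q = 20.7 × 2.44 × (12.9 − -21.6) = 1742.5 kJ/s
Energy balance on cold side (adiabatic exchanger): Q = ṁ_c·Cp_c·(T_c,out − T_c,in)
ṁ_c = 1742.5 / [1.76 × (0.158 − -26.6)] = 37.001 kg/s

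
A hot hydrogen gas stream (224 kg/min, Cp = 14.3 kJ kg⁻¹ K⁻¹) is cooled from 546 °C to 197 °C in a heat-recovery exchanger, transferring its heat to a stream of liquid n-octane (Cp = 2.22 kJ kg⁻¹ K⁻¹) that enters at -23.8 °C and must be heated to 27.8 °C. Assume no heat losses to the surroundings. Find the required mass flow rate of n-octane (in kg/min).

Heat released by hot stream: Q = 224 × 14.3 × (546 − 197) = 1.1179e+06 kJ/min
Energy balance on cold side (adiabatic exchanger): Q = ṁ_c·Cp_c·(T_c,out − T_c,in)
ṁ_c = 1.1179e+06 / [2.22 × (27.8 − -23.8)] = 9759 kg/min

ṁ_c = 9760 kg/min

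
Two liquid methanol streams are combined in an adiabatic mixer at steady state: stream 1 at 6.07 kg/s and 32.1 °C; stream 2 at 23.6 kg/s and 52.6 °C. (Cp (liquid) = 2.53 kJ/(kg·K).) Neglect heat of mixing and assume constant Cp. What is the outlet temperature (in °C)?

T_out = 48.4 °C

No heat crosses the boundary, so H_out = H_in.
T_out = Σ ṁᵢCp,ᵢTᵢ / Σ ṁᵢCp,ᵢ
      = 3633.6 / 75.065 = 48.406 °C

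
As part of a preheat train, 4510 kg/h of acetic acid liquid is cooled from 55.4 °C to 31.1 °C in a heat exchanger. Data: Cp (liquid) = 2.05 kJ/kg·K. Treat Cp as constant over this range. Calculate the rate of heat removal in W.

Q = ṁ·Cp·ΔT = 4510 × 2.05 × (31.1 − 55.4) = -224670 kJ/h
Converting: 224670 / 3600 s = 62.407 kW
Cooling duty = 62407 W

Q_c = 62400 W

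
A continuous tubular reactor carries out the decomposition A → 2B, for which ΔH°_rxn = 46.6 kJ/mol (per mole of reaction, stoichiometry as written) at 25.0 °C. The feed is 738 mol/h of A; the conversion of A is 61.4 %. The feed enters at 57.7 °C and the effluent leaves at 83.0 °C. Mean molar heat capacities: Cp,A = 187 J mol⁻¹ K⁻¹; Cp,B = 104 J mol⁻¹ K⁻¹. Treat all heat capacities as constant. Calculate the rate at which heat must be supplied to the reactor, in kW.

Q_in = 6.99 kW

Extent of reaction ξ = 0.614 × 738 = 453.13 mol/h
Reaction term: ξ·ΔH°_rxn = 453.13 × 46.6 = 21116 kJ/h
Sensible, feed 57.7→25 °C: -4512.8 kJ/h
Outlet flows (mol/h): A 284.87, B 906.26
Sensible, products 25→83.0 °C: 8556.3 kJ/h
Q = ΔH = 25159 kJ/h = 6.9887 kW
Heat supplied = 6.9887 kW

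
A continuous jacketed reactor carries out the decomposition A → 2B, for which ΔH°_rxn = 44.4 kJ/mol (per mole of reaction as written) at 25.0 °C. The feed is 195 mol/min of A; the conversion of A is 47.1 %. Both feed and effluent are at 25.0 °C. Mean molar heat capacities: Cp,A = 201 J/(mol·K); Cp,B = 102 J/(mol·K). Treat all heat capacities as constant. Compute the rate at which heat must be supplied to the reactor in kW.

Extent of reaction ξ = 0.471 × 195 = 91.845 mol/min
Reaction term: ξ·ΔH°_rxn = 91.845 × 44.4 = 4077.9 kJ/min
Q = ΔH = 4077.9 kJ/min = 67.965 kW
Heat supplied = 67.965 kW

Q_in = 68.0 kW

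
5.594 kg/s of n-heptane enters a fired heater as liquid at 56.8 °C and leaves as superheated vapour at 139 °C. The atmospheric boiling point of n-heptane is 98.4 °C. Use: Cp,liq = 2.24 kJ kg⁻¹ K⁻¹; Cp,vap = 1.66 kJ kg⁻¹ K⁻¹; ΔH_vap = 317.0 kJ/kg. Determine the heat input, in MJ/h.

Q = 9620 MJ/h

liquid 56.8→98.4 °C: 93.184 kJ/kg
vaporisation at 98.4 °C: 317 kJ/kg
vapour 98.4→139 °C: 67.396 kJ/kg
Δh = 93.184 + 317 + 67.396 = 477.58 kJ/kg
Q = ṁ·Δh = 5.594 kg/s × 477.58 kJ/kg = 2671.6 kJ/s
|Q| = 2671.6 kW = 9617.7 MJ/h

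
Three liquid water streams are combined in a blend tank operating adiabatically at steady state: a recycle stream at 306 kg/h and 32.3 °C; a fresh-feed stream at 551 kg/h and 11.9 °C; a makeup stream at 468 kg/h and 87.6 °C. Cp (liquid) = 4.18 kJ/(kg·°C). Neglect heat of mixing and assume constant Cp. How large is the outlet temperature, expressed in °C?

Adiabatic, steady state ⇒ Σ ṁᵢCp,ᵢ(T_out − Tᵢ) = 0
T_out = Σ ṁᵢCp,ᵢTᵢ / Σ ṁᵢCp,ᵢ
      = 240090 / 5538.5 = 43.349 °C

T_out = 43.3 °C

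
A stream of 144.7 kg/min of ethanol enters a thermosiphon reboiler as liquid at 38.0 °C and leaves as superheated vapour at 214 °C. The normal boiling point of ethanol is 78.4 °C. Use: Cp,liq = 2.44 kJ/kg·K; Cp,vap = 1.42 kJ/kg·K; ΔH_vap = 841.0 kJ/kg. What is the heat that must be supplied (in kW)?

liquid 38.0→78.4 °C: 98.576 kJ/kg
vaporisation at 78.4 °C: 841 kJ/kg
vapour 78.4→214 °C: 192.55 kJ/kg
Δh = 98.576 + 841 + 192.55 = 1132.1 kJ/kg
Q = ṁ·Δh = 144.7 kg/min × 1132.1 kJ/kg = 163820 kJ/min
|Q| = 2730.3 kW

Q = 2730 kW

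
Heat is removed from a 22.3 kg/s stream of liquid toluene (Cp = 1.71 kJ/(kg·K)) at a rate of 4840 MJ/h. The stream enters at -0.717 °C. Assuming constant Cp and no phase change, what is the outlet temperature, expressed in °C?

T_out = -36.0 °C

Q = 4840 MJ/h = 1344.4 kJ/s
ΔT = Q/(ṁ·Cp) = 1344.4/(22.3×1.71) = 35.257 K
T_out = -0.717 − 35.257 = -35.974 °C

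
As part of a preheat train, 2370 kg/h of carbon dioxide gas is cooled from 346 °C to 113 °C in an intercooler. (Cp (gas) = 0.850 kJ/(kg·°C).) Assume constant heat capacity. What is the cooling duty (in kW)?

Q = ṁ·Cp·ΔT = 2370 × 0.850 × (113 − 346) = -469380 kJ/h
Converting: 469380 / 3600 s = 130.38 kW

Q_c = 130 kW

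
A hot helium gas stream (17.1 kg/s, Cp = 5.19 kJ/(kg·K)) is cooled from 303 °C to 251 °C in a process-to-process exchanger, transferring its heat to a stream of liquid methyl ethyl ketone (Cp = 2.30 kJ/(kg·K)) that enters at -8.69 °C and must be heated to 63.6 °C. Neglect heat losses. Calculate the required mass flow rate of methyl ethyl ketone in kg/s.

Heat released by hot stream: Q = 17.1 × 5.19 × (303 − 251) = 4614.9 kJ/s
Energy balance on cold side (adiabatic exchanger): Q = ṁ_c·Cp_c·(T_c,out − T_c,in)
ṁ_c = 4614.9 / [2.30 × (63.6 − -8.69)] = 27.756 kg/s

ṁ_c = 27.8 kg/s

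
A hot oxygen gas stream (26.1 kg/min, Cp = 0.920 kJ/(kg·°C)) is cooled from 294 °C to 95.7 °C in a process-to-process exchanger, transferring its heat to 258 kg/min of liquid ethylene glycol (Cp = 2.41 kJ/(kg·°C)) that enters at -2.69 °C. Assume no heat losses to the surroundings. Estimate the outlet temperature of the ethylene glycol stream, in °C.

Heat released by hot stream: Q = 26.1 × 0.920 × (294 − 95.7) = 4761.6 kJ/min
Energy balance on cold side (adiabatic exchanger): Q = ṁ_c·Cp_c·(T_c,out − T_c,in)
T_c,out = -2.69 + 4761.6/(258 × 2.41) = 4.968 °C

T_c,out = 4.97 °C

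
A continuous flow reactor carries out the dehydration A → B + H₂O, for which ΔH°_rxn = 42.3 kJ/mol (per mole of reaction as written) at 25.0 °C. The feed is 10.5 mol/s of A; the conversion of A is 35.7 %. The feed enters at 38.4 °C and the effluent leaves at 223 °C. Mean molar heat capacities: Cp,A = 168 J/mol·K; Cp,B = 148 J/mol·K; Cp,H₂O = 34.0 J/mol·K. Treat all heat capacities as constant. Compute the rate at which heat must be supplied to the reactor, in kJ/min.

Q_in = 29700 kJ/min

Extent of reaction ξ = 0.357 × 10.5 = 3.7485 mol/s
Reaction term: ξ·ΔH°_rxn = 3.7485 × 42.3 = 158.56 kJ/s
Sensible, feed 38.4→25 °C: -23.638 kJ/s
Outlet flows (mol/s): A 6.7515, B 3.7485, H₂O 3.7485
Sensible, products 25→223 °C: 359.66 kJ/s
Q = ΔH = 494.59 kJ/s = 494.59 kW
Heat supplied = 29675 kJ/min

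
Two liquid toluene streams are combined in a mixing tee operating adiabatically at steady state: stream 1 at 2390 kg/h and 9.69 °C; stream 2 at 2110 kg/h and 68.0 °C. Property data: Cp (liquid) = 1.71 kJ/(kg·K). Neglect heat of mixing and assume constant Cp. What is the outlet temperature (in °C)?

No heat crosses the boundary, so H_out = H_in.
T_out = Σ ṁᵢCp,ᵢTᵢ / Σ ṁᵢCp,ᵢ
      = 284950 / 7695 = 37.031 °C

T_out = 37.0 °C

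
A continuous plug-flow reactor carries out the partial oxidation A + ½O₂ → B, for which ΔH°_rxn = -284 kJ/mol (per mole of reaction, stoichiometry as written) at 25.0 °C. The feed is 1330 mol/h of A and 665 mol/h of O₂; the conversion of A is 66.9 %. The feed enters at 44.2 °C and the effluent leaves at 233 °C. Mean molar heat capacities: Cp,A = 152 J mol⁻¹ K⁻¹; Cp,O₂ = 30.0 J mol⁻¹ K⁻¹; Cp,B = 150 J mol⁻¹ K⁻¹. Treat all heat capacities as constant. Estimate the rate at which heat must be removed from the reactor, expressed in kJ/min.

Q_out = 3570 kJ/min

Extent of reaction ξ = 0.669 × 1330 = 889.77 mol/h
Reaction term: ξ·ΔH°_rxn = 889.77 × -284 = -252690 kJ/h
Sensible, feed 44.2→25 °C: -4264.5 kJ/h
Outlet flows (mol/h): A 440.23, O₂ 220.11, B 889.77
Sensible, products 25→233 °C: 43053 kJ/h
Q = ΔH = -213910 kJ/h = -59.418 kW
Heat removed = 3565.1 kJ/min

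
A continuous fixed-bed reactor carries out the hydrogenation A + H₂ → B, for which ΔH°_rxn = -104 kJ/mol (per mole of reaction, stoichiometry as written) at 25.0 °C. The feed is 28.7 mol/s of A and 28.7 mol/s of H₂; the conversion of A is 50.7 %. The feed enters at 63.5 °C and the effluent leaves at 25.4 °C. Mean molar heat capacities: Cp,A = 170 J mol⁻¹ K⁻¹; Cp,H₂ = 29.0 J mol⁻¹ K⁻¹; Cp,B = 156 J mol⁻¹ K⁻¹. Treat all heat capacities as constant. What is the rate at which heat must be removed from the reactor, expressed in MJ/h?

Q_out = 6230 MJ/h

Extent of reaction ξ = 0.507 × 28.7 = 14.551 mol/s
Reaction term: ξ·ΔH°_rxn = 14.551 × -104 = -1513.3 kJ/s
Sensible, feed 63.5→25 °C: -219.89 kJ/s
Outlet flows (mol/s): A 14.149, H₂ 14.149, B 14.551
Sensible, products 25→25.4 °C: 2.0342 kJ/s
Q = ΔH = -1731.1 kJ/s = -1731.1 kW
Heat removed = 6232.1 MJ/h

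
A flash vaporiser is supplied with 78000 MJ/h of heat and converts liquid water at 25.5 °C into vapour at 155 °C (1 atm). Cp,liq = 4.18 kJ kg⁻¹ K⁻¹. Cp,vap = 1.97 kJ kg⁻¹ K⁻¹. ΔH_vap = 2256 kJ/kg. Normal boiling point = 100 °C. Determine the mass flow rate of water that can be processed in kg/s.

Δh = 4.18×(100−25.5) + 2256 + 1.97×(155−100) = 2675.8 kJ/kg
Q = 78000 MJ/h = 21667 kJ/s = 21667 kJ/s
ṁ = Q/Δh = 21667 / 2675.8 = 8.0974 kg/s

ṁ = 8.10 kg/s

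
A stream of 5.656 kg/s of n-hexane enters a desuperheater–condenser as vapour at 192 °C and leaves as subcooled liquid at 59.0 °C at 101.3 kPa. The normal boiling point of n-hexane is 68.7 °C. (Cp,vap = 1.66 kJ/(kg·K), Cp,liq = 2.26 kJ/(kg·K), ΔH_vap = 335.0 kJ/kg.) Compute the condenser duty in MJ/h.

vapour 192→68.7 °C: -204.68 kJ/kg
condensation at 68.7 °C: -335 kJ/kg
liquid 68.7→59.0 °C: -21.922 kJ/kg
Δh = -204.68 + -335 + -21.922 = -561.6 kJ/kg
Q = ṁ·Δh = 5.656 kg/s × -561.6 kJ/kg = -3176.4 kJ/s
|Q| = 3176.4 kW = 11435 MJ/h

Q_c = 11400 MJ/h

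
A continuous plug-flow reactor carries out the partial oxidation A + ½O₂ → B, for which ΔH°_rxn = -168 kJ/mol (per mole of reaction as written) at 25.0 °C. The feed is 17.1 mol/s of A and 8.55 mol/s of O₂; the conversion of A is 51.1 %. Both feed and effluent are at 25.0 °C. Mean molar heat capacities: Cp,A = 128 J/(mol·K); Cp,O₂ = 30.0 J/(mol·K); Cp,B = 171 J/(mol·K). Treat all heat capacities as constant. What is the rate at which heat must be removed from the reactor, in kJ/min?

Q_out = 88100 kJ/min

Extent of reaction ξ = 0.511 × 17.1 = 8.7381 mol/s
Reaction term: ξ·ΔH°_rxn = 8.7381 × -168 = -1468 kJ/s
Q = ΔH = -1468 kJ/s = -1468 kW
Heat removed = 88080 kJ/min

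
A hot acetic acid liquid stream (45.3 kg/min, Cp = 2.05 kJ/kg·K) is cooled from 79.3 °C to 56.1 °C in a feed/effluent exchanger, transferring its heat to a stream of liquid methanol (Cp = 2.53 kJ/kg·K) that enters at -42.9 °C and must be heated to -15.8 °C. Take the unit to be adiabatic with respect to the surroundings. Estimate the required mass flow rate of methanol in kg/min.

ṁ_c = 31.4 kg/min

Heat released by hot stream: Q = 45.3 × 2.05 × (79.3 − 56.1) = 2154.5 kJ/min
Energy balance on cold side (adiabatic exchanger): Q = ṁ_c·Cp_c·(T_c,out − T_c,in)
ṁ_c = 2154.5 / [2.53 × (-15.8 − -42.9)] = 31.423 kg/min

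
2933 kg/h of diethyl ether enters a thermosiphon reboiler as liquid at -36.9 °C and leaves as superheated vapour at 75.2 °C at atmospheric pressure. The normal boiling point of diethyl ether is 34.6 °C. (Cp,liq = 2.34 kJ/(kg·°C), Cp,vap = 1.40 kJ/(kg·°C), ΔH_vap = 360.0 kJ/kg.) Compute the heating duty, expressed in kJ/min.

liquid -36.9→34.6 °C: 167.31 kJ/kg
vaporisation at 34.6 °C: 360 kJ/kg
vapour 34.6→75.2 °C: 56.84 kJ/kg
Δh = 167.31 + 360 + 56.84 = 584.15 kJ/kg
Q = ṁ·Δh = 2933 kg/h × 584.15 kJ/kg = 1.7133e+06 kJ/h
|Q| = 475.92 kW = 28555 kJ/min

Q = 28600 kJ/min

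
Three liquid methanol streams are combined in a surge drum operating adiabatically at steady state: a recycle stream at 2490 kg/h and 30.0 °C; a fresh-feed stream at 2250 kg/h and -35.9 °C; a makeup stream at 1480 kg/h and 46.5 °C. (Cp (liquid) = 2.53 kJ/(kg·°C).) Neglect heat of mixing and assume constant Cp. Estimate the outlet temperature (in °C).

No heat crosses the boundary, so H_out = H_in.
T_out = Σ ṁᵢCp,ᵢTᵢ / Σ ṁᵢCp,ᵢ
      = 158740 / 15737 = 10.088 °C

T_out = 10.1 °C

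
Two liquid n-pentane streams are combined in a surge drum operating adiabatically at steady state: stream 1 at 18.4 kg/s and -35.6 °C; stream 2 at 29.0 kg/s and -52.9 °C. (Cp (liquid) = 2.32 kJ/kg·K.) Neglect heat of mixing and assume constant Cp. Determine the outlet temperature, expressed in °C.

Adiabatic, steady state ⇒ Σ ṁᵢCp,ᵢ(T_out − Tᵢ) = 0
Σ ṁᵢCp,ᵢTᵢ = 18.4×2.32×-35.6 + 29.0×2.32×-52.9 = -5078.8
Σ ṁᵢCp,ᵢ = 18.4×2.32 + 29.0×2.32 = 109.97
T_out = -5078.8 / 109.97 = -46.184 °C

T_out = -46.2 °C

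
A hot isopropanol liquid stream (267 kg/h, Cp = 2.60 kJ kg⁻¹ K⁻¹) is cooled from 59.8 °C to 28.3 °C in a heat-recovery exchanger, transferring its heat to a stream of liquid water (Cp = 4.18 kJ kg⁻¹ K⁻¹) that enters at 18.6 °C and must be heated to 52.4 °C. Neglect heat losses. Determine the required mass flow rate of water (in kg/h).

ṁ_c = 155 kg/h

Heat released by hot stream: Q = 267 × 2.60 × (59.8 − 28.3) = 21867 kJ/h
Energy balance on cold side (adiabatic exchanger): Q = ṁ_c·Cp_c·(T_c,out − T_c,in)
ṁ_c = 21867 / [4.18 × (52.4 − 18.6)] = 154.78 kg/h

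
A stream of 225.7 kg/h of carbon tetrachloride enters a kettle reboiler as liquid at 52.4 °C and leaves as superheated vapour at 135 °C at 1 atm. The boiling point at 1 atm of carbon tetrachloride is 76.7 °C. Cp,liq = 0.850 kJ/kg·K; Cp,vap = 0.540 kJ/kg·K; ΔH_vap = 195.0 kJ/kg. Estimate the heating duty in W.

Q = 15500 W

liquid 52.4→76.7 °C: 20.655 kJ/kg
vaporisation at 76.7 °C: 195 kJ/kg
vapour 76.7→135 °C: 31.482 kJ/kg
Δh = 20.655 + 195 + 31.482 = 247.14 kJ/kg
Q = ṁ·Δh = 225.7 kg/h × 247.14 kJ/kg = 55779 kJ/h
|Q| = 15.494 kW = 15494 W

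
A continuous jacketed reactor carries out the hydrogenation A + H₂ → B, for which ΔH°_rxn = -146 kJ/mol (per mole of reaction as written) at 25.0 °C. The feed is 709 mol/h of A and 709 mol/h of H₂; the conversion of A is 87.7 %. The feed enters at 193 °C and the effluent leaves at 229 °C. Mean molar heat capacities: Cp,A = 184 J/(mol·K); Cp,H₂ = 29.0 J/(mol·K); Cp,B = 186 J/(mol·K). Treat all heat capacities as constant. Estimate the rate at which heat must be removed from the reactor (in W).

Extent of reaction ξ = 0.877 × 709 = 621.79 mol/h
Reaction term: ξ·ΔH°_rxn = 621.79 × -146 = -90782 kJ/h
Sensible, feed 193→25 °C: -25371 kJ/h
Outlet flows (mol/h): A 87.207, H₂ 87.207, B 621.79
Sensible, products 25→229 °C: 27383 kJ/h
Q = ΔH = -88770 kJ/h = -24.658 kW
Heat removed = 24658 W

Q_out = 24700 W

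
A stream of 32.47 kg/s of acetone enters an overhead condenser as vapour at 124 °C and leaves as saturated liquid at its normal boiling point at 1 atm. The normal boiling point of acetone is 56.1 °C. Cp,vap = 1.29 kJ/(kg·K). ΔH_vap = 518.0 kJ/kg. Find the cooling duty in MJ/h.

vapour 124→56.1 °C: -87.591 kJ/kg
condensation at 56.1 °C: -518 kJ/kg
Δh = -87.591 + -518 = -605.59 kJ/kg
Q = ṁ·Δh = 32.47 kg/s × -605.59 kJ/kg = -19664 kJ/s
|Q| = 19664 kW = 70789 MJ/h

Q_c = 70800 MJ/h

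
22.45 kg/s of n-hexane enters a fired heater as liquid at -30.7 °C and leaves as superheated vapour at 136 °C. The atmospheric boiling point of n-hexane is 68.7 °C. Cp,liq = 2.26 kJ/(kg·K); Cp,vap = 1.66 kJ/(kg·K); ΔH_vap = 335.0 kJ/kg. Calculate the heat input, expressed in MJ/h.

Q = 54300 MJ/h

liquid -30.7→68.7 °C: 224.64 kJ/kg
vaporisation at 68.7 °C: 335 kJ/kg
vapour 68.7→136 °C: 111.72 kJ/kg
Δh = 224.64 + 335 + 111.72 = 671.36 kJ/kg
Q = ṁ·Δh = 22.45 kg/s × 671.36 kJ/kg = 15072 kJ/s
|Q| = 15072 kW = 54259 MJ/h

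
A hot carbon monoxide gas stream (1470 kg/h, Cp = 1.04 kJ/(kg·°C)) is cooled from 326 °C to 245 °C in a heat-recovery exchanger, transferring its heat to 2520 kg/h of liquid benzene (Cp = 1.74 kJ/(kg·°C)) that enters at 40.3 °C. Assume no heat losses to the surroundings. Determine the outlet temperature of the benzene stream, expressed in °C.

Heat released by hot stream: Q = 1470 × 1.04 × (326 − 245) = 123830 kJ/h
Energy balance on cold side (adiabatic exchanger): Q = ṁ_c·Cp_c·(T_c,out − T_c,in)
T_c,out = 40.3 + 123830/(2520 × 1.74) = 68.541 °C

T_c,out = 68.5 °C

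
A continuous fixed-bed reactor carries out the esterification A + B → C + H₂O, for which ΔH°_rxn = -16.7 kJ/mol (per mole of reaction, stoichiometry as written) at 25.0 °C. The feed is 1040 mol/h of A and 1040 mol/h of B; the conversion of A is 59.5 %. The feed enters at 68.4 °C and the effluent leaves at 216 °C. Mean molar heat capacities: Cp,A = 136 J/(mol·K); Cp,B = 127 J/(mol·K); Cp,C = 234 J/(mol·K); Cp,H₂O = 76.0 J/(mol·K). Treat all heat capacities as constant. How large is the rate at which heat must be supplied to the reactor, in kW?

Extent of reaction ξ = 0.595 × 1040 = 618.8 mol/h
Reaction term: ξ·ΔH°_rxn = 618.8 × -16.7 = -10334 kJ/h
Sensible, feed 68.4→25 °C: -11871 kJ/h
Outlet flows (mol/h): A 421.2, B 421.2, C 618.8, H₂O 618.8
Sensible, products 25→216 °C: 57797 kJ/h
Q = ΔH = 35593 kJ/h = 9.8868 kW
Heat supplied = 9.8868 kW

Q_in = 9.89 kW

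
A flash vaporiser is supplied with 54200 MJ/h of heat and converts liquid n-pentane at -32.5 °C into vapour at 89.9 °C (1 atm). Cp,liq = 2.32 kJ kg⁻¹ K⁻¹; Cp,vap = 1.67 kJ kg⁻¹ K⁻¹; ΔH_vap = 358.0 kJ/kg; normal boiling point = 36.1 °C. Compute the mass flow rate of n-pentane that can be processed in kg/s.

Δh = 2.32×(36.1−-32.5) + 358.0 + 1.67×(89.9−36.1) = 607 kJ/kg
Q = 54200 MJ/h = 15056 kJ/s = 15056 kJ/s
ṁ = Q/Δh = 15056 / 607 = 24.803 kg/s

ṁ = 24.8 kg/s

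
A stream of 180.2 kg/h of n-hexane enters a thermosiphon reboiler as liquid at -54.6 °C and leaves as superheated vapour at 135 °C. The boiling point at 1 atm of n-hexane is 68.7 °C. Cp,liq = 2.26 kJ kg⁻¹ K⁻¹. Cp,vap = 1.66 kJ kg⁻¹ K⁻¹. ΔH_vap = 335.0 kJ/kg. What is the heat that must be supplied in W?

liquid -54.6→68.7 °C: 278.66 kJ/kg
vaporisation at 68.7 °C: 335 kJ/kg
vapour 68.7→135 °C: 110.06 kJ/kg
Δh = 278.66 + 335 + 110.06 = 723.72 kJ/kg
Q = ṁ·Δh = 180.2 kg/h × 723.72 kJ/kg = 130410 kJ/h
|Q| = 36.226 kW = 36226 W

Q = 36200 W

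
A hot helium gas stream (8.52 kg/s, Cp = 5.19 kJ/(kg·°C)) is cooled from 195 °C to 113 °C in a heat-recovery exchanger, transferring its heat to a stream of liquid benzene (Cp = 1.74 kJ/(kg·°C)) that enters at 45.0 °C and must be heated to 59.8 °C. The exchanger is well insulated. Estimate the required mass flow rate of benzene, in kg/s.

Heat released by hot stream: Q = 8.52 × 5.19 × (195 − 113) = 3625.9 kJ/s
Energy balance on cold side (adiabatic exchanger): Q = ṁ_c·Cp_c·(T_c,out − T_c,in)
ṁ_c = 3625.9 / [1.74 × (59.8 − 45.0)] = 140.8 kg/s

ṁ_c = 141 kg/s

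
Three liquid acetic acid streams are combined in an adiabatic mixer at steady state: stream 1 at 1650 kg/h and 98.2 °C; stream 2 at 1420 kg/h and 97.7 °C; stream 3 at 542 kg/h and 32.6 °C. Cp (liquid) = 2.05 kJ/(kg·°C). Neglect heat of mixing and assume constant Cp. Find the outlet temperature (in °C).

T_out = 88.2 °C

Energy balance with Q = 0: Σ ṁᵢCp,ᵢ(T_out − Tᵢ) = 0
Σ ṁᵢCp,ᵢTᵢ = 1650×2.05×98.2 + 1420×2.05×97.7 + 542×2.05×32.6 = 652790
Σ ṁᵢCp,ᵢ = 1650×2.05 + 1420×2.05 + 542×2.05 = 7404.6
T_out = 652790 / 7404.6 = 88.16 °C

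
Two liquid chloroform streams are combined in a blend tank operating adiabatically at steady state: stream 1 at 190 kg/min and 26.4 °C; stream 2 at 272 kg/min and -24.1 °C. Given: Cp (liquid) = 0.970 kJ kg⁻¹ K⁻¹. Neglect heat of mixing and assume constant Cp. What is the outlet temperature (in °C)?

Adiabatic, steady state ⇒ Σ ṁᵢCp,ᵢ(T_out − Tᵢ) = 0
Σ ṁᵢCp,ᵢTᵢ = 190×0.970×26.4 + 272×0.970×-24.1 = -1493
Σ ṁᵢCp,ᵢ = 190×0.970 + 272×0.970 = 448.14
T_out = -1493 / 448.14 = -3.3316 °C

T_out = -3.33 °C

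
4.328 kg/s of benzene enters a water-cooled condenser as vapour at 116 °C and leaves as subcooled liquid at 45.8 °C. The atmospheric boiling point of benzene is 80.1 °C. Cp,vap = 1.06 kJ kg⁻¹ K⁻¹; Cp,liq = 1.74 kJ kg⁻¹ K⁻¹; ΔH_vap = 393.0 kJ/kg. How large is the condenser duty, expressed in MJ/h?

vapour 116→80.1 °C: -38.054 kJ/kg
condensation at 80.1 °C: -393 kJ/kg
liquid 80.1→45.8 °C: -59.682 kJ/kg
Δh = -38.054 + -393 + -59.682 = -490.74 kJ/kg
Q = ṁ·Δh = 4.328 kg/s × -490.74 kJ/kg = -2123.9 kJ/s
|Q| = 2123.9 kW = 7646.1 MJ/h

Q_c = 7650 MJ/h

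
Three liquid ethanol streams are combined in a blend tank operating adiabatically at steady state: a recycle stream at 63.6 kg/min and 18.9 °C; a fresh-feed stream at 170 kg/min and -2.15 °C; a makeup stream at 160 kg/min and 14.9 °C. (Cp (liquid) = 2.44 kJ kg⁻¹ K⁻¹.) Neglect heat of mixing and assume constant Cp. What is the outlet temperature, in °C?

T_out = 8.18 °C

No heat crosses the boundary, so H_out = H_in.
T_out = Σ ṁᵢCp,ᵢTᵢ / Σ ṁᵢCp,ᵢ
      = 7858.1 / 960.38 = 8.1823 °C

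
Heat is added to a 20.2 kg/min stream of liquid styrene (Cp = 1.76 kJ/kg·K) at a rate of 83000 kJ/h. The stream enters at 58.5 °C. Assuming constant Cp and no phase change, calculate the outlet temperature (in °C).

Q = 83000 kJ/h = 1383.3 kJ/min
ΔT = Q/(ṁ·Cp) = 1383.3/(20.2×1.76) = 38.91 K
T_out = 58.5 + 38.91 = 97.41 °C

T_out = 97.4 °C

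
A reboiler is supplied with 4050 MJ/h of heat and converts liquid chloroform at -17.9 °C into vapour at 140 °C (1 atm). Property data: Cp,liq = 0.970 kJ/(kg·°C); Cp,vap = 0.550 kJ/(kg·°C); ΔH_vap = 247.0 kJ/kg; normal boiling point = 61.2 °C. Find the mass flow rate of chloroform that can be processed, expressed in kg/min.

Δh = 0.970×(61.2−-17.9) + 247.0 + 0.550×(140−61.2) = 367.07 kJ/kg
Q = 4050 MJ/h = 1125 kJ/s = 67500 kJ/min
ṁ = Q/Δh = 67500 / 367.07 = 183.89 kg/min

ṁ = 184 kg/min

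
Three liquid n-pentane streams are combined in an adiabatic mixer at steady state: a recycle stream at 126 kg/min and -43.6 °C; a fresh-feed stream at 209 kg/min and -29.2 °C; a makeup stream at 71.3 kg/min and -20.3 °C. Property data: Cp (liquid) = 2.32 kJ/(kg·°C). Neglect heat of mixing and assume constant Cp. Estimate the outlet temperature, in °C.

No heat crosses the boundary, so H_out = H_in.
T_out = Σ ṁᵢCp,ᵢTᵢ / Σ ṁᵢCp,ᵢ
      = -30262 / 942.62 = -32.104 °C

T_out = -32.1 °C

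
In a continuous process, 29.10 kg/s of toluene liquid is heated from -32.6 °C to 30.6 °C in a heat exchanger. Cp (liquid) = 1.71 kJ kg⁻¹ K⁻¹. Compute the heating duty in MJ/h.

Q = ṁ·Cp·ΔT = 29.10 × 1.71 × (30.6 − -32.6) = 3144.9 kJ/s
Heating duty = 11322 MJ/h

Q = 11300 MJ/h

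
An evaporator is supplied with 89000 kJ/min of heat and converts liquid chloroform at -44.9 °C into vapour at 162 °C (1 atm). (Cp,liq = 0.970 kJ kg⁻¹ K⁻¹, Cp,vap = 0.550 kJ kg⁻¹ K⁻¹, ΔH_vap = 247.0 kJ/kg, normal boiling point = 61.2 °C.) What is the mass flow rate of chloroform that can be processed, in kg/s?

Δh = 0.970×(61.2−-44.9) + 247.0 + 0.550×(162−61.2) = 405.36 kJ/kg
Q = 89000 kJ/min = 1483.3 kJ/s = 1483.3 kJ/s
ṁ = Q/Δh = 1483.3 / 405.36 = 3.6593 kg/s

ṁ = 3.66 kg/s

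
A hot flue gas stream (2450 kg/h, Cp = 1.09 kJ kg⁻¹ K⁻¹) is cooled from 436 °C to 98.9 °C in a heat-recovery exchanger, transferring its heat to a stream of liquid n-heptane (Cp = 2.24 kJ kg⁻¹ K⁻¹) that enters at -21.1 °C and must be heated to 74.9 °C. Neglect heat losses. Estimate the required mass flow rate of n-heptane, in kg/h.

ṁ_c = 4190 kg/h

Heat released by hot stream: Q = 2450 × 1.09 × (436 − 98.9) = 900230 kJ/h
Energy balance on cold side (adiabatic exchanger): Q = ṁ_c·Cp_c·(T_c,out − T_c,in)
ṁ_c = 900230 / [2.24 × (74.9 − -21.1)] = 4186.3 kg/h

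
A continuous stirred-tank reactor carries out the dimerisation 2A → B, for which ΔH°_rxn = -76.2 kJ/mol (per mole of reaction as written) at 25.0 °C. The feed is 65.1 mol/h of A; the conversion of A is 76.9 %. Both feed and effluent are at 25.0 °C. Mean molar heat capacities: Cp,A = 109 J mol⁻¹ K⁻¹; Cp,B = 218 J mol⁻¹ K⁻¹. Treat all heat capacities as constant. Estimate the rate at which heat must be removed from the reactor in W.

Q_out = 530 W

Extent of reaction ξ = 0.769 × 65.1 / 2 = 25.031 mol/h
Reaction term: ξ·ΔH°_rxn = 25.031 × -76.2 = -1907.4 kJ/h
Q = ΔH = -1907.4 kJ/h = -0.52982 kW
Heat removed = 529.82 W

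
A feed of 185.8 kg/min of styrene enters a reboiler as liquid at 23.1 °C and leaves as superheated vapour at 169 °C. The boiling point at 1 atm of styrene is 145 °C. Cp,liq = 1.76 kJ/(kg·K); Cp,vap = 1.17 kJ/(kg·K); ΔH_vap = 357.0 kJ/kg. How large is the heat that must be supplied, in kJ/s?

Q = 1860 kJ/s

liquid 23.1→145 °C: 214.54 kJ/kg
vaporisation at 145 °C: 357 kJ/kg
vapour 145→169 °C: 28.08 kJ/kg
Δh = 214.54 + 357 + 28.08 = 599.62 kJ/kg
Q = ṁ·Δh = 185.8 kg/min × 599.62 kJ/kg = 111410 kJ/min
|Q| = 1856.8 kW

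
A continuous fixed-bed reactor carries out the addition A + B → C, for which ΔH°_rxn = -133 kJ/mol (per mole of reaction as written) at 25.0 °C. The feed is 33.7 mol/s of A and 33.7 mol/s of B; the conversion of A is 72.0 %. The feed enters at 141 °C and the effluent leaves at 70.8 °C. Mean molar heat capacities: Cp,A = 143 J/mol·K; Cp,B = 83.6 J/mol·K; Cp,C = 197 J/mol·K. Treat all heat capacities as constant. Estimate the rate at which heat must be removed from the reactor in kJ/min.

Q_out = 228000 kJ/min

Extent of reaction ξ = 0.720 × 33.7 = 24.264 mol/s
Reaction term: ξ·ΔH°_rxn = 24.264 × -133 = -3227.1 kJ/s
Sensible, feed 141→25 °C: -885.82 kJ/s
Outlet flows (mol/s): A 9.436, B 9.436, C 24.264
Sensible, products 25→70.8 °C: 316.85 kJ/s
Q = ΔH = -3796.1 kJ/s = -3796.1 kW
Heat removed = 227760 kJ/min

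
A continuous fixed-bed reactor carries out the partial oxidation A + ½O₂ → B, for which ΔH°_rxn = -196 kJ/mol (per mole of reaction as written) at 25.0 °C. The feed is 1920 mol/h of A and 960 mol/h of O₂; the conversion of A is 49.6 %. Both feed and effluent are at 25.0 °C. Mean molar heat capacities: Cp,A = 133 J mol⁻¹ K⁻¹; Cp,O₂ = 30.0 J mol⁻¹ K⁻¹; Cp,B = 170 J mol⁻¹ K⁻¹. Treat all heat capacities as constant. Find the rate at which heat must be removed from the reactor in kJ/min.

Extent of reaction ξ = 0.496 × 1920 = 952.32 mol/h
Reaction term: ξ·ΔH°_rxn = 952.32 × -196 = -186650 kJ/h
Q = ΔH = -186650 kJ/h = -51.849 kW
Heat removed = 3110.9 kJ/min

Q_out = 3110 kJ/min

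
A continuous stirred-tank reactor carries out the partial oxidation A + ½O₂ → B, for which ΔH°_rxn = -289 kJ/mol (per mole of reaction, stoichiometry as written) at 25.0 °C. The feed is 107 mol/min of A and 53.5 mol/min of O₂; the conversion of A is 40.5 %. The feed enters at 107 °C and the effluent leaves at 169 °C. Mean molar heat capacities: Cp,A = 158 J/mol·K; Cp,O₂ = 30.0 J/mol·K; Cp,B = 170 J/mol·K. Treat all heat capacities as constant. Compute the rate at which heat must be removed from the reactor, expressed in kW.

Extent of reaction ξ = 0.405 × 107 = 43.335 mol/min
Reaction term: ξ·ΔH°_rxn = 43.335 × -289 = -12524 kJ/min
Sensible, feed 107→25 °C: -1517.9 kJ/min
Outlet flows (mol/min): A 63.665, O₂ 31.832, B 43.335
Sensible, products 25→169 °C: 2646.9 kJ/min
Q = ΔH = -11395 kJ/min = -189.91 kW
Heat removed = 189.91 kW

Q_out = 190 kW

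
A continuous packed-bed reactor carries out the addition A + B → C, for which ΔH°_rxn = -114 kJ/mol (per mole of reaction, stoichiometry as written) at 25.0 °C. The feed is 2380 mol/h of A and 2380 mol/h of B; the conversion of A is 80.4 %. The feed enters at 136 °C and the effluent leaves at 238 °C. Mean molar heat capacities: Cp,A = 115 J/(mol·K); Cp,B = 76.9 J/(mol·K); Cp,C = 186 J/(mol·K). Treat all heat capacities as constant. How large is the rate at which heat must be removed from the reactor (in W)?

Q_out = 48300 W

Extent of reaction ξ = 0.804 × 2380 = 1913.5 mol/h
Reaction term: ξ·ΔH°_rxn = 1913.5 × -114 = -218140 kJ/h
Sensible, feed 136→25 °C: -50696 kJ/h
Outlet flows (mol/h): A 466.48, B 466.48, C 1913.5
Sensible, products 25→238 °C: 94877 kJ/h
Q = ΔH = -173960 kJ/h = -48.322 kW
Heat removed = 48322 W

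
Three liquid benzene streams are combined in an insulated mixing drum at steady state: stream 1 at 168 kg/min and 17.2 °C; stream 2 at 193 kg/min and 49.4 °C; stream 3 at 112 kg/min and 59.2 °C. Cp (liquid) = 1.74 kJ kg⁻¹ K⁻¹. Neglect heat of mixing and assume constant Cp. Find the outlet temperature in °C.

T_out = 40.3 °C

No heat crosses the boundary, so H_out = H_in.
T_out = Σ ṁᵢCp,ᵢTᵢ / Σ ṁᵢCp,ᵢ
      = 33154 / 823.02 = 40.284 °C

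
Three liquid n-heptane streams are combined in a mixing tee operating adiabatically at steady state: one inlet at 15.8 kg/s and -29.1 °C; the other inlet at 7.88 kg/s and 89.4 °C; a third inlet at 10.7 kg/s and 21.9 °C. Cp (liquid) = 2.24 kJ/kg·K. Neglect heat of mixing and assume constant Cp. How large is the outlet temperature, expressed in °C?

T_out = 13.9 °C

No heat crosses the boundary, so H_out = H_in.
Σ ṁᵢCp,ᵢTᵢ = 15.8×2.24×-29.1 + 7.88×2.24×89.4 + 10.7×2.24×21.9 = 1073
Σ ṁᵢCp,ᵢ = 15.8×2.24 + 7.88×2.24 + 10.7×2.24 = 77.011
T_out = 1073 / 77.011 = 13.933 °C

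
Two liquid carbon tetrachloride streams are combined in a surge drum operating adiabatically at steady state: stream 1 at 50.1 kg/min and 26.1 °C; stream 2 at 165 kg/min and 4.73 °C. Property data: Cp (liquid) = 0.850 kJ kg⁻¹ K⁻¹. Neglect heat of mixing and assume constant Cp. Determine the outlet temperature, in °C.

T_out = 9.71 °C

No heat crosses the boundary, so H_out = H_in.
T_out = Σ ṁᵢCp,ᵢTᵢ / Σ ṁᵢCp,ᵢ
      = 1774.9 / 182.84 = 9.7074 °C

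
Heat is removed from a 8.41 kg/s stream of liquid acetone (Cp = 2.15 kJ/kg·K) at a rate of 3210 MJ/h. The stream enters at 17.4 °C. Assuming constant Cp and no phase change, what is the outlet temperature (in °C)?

Q = 3210 MJ/h = 891.67 kJ/s
ΔT = Q/(ṁ·Cp) = 891.67/(8.41×2.15) = 49.314 K
T_out = 17.4 − 49.314 = -31.914 °C

T_out = -31.9 °C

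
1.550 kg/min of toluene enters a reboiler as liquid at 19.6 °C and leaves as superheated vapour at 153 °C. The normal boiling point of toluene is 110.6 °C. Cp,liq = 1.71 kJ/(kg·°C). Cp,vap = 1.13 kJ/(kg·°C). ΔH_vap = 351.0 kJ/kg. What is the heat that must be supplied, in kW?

Q = 14.3 kW

liquid 19.6→110.6 °C: 155.61 kJ/kg
vaporisation at 110.6 °C: 351 kJ/kg
vapour 110.6→153 °C: 47.912 kJ/kg
Δh = 155.61 + 351 + 47.912 = 554.52 kJ/kg
Q = ṁ·Δh = 1.550 kg/min × 554.52 kJ/kg = 859.51 kJ/min
|Q| = 14.325 kW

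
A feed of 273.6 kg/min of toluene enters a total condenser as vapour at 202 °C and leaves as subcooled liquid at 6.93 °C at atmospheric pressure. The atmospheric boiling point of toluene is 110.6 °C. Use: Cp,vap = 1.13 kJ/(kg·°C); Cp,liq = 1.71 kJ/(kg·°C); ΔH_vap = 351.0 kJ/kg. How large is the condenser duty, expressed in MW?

Q_c = 2.88 MW

vapour 202→110.6 °C: -103.28 kJ/kg
condensation at 110.6 °C: -351 kJ/kg
liquid 110.6→6.93 °C: -177.28 kJ/kg
Δh = -103.28 + -351 + -177.28 = -631.56 kJ/kg
Q = ṁ·Δh = 273.6 kg/min × -631.56 kJ/kg = -172790 kJ/min
|Q| = 2879.9 kW = 2.8799 MW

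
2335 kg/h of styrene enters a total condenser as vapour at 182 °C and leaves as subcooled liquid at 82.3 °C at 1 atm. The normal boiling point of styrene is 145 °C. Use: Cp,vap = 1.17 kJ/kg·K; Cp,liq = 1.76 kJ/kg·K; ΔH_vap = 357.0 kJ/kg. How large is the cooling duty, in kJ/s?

Q_c = 331 kJ/s

vapour 182→145 °C: -43.29 kJ/kg
condensation at 145 °C: -357 kJ/kg
liquid 145→82.3 °C: -110.35 kJ/kg
Δh = -43.29 + -357 + -110.35 = -510.64 kJ/kg
Q = ṁ·Δh = 2335 kg/h × -510.64 kJ/kg = -1.1923e+06 kJ/h
|Q| = 331.21 kW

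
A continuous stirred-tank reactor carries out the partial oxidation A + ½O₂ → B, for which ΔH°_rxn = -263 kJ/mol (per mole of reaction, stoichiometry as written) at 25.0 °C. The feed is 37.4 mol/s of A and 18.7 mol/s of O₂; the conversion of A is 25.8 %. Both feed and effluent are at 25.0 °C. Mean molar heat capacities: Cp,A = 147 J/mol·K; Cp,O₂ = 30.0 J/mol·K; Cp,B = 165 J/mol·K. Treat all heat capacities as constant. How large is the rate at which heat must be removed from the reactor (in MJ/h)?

Extent of reaction ξ = 0.258 × 37.4 = 9.6492 mol/s
Reaction term: ξ·ΔH°_rxn = 9.6492 × -263 = -2537.7 kJ/s
Q = ΔH = -2537.7 kJ/s = -2537.7 kW
Heat removed = 9135.9 MJ/h

Q_out = 9140 MJ/h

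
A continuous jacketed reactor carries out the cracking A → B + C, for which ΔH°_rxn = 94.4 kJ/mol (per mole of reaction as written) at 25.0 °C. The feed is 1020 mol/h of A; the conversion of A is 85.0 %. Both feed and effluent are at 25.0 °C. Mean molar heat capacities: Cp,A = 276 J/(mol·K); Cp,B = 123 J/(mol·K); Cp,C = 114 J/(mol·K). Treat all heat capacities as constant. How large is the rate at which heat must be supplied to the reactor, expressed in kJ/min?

Extent of reaction ξ = 0.850 × 1020 = 867 mol/h
Reaction term: ξ·ΔH°_rxn = 867 × 94.4 = 81845 kJ/h
Q = ΔH = 81845 kJ/h = 22.735 kW
Heat supplied = 1364.1 kJ/min

Q_in = 1360 kJ/min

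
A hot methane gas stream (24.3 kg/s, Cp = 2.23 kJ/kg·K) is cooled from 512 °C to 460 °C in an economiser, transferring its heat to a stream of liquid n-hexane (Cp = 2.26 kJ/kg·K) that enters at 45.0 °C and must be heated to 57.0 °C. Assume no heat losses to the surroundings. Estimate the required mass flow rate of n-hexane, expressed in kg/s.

ṁ_c = 104 kg/s

Heat released by hot stream: Q = 24.3 × 2.23 × (512 − 460) = 2817.8 kJ/s
Energy balance on cold side (adiabatic exchanger): Q = ṁ_c·Cp_c·(T_c,out − T_c,in)
ṁ_c = 2817.8 / [2.26 × (57.0 − 45.0)] = 103.9 kg/s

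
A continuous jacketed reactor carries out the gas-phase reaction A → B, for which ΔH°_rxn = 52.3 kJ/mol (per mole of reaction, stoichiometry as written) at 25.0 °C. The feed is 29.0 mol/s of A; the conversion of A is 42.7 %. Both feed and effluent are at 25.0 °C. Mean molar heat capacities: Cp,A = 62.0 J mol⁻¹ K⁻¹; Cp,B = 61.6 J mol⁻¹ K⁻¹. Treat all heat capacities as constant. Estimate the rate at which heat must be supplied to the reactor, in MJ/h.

Q_in = 2330 MJ/h

Extent of reaction ξ = 0.427 × 29.0 = 12.383 mol/s
Reaction term: ξ·ΔH°_rxn = 12.383 × 52.3 = 647.63 kJ/s
Q = ΔH = 647.63 kJ/s = 647.63 kW
Heat supplied = 2331.5 MJ/h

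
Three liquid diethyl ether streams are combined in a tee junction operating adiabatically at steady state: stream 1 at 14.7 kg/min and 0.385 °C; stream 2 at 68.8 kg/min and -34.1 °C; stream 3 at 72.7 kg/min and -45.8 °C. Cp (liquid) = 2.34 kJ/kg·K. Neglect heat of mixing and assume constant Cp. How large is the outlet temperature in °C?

No heat crosses the boundary, so H_out = H_in.
T_out = Σ ṁᵢCp,ᵢTᵢ / Σ ṁᵢCp,ᵢ
      = -13268 / 365.51 = -36.3 °C

T_out = -36.3 °C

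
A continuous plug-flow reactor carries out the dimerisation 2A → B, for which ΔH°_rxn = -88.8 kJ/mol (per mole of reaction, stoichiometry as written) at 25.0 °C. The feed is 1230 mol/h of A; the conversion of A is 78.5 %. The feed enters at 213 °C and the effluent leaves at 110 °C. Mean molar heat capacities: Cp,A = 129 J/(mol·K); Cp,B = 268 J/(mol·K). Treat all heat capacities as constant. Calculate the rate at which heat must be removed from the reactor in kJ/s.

Q_out = 16.3 kJ/s

Extent of reaction ξ = 0.785 × 1230 / 2 = 482.78 mol/h
Reaction term: ξ·ΔH°_rxn = 482.78 × -88.8 = -42870 kJ/h
Sensible, feed 213→25 °C: -29830 kJ/h
Outlet flows (mol/h): A 264.45, B 482.78
Sensible, products 25→110 °C: 13897 kJ/h
Q = ΔH = -58803 kJ/h = -16.334 kW
Heat removed = 16.334 kJ/s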